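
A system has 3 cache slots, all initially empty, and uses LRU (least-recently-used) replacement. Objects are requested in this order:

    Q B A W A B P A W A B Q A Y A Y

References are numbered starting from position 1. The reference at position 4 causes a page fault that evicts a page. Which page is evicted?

pos 1: Q → miss, frames {Q}
pos 2: B → miss, frames {Q,B}
pos 3: A → miss, frames {Q,B,A}
pos 4: W → miss, evict Q, frames {B,A,W}
At position 4, page Q is evicted.

Q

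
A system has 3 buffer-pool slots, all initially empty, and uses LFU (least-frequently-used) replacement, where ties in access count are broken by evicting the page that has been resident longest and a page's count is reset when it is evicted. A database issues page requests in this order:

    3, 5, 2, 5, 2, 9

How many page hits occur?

3 -> fault, frames (3)
5 -> fault, frames (3 5)
2 -> fault, frames (3 5 2)
5 -> hit
2 -> hit
9 -> fault, evict 3, frames (5 2 9)
Hits: 2.

2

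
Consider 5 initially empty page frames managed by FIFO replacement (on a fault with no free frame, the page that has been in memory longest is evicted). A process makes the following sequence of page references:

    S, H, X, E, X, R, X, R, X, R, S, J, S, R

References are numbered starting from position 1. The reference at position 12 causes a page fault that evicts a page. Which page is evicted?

pos 1: S -> fault, frames (S)
pos 2: H -> fault, frames (S H)
pos 3: X -> fault, frames (S H X)
pos 4: E -> fault, frames (S H X E)
pos 5: X -> hit
pos 6: R -> fault, frames (S H X E R)
pos 7: X -> hit
pos 8: R -> hit
pos 9: X -> hit
pos 10: R -> hit
pos 11: S -> hit
pos 12: J -> fault, evict S, frames (H X E R J)
At position 12, page S is evicted.

S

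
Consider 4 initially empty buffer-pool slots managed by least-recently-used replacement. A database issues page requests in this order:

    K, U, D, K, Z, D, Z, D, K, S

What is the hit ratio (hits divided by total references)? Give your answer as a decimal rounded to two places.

K: miss, frames (K)
U: miss, frames (K U)
D: miss, frames (K U D)
K: hit
Z: miss, frames (U D K Z)
D: hit
Z: hit
D: hit
K: hit
S: miss, evict U, frames (Z D K S)
Hits: 5 of 10 references → 5/10 = 0.5000.

0.50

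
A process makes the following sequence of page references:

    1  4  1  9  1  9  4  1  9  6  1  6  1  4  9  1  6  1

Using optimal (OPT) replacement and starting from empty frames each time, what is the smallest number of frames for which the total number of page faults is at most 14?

2

f=1: 18 faults
f=2: 9 faults
f=3: 5 faults
f=4: 4 faults
Smallest f with faults ≤ 14 is 2.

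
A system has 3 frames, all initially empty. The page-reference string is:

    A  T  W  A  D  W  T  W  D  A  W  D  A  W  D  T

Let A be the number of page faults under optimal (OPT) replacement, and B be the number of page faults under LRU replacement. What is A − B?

Under OPT: F F F . F . . . . F . . . . . F → 6 faults.
Under LRU: F F F . F . F . . F . . . . . F → 7 faults.
A − B = 6 − 7 = -1.

-1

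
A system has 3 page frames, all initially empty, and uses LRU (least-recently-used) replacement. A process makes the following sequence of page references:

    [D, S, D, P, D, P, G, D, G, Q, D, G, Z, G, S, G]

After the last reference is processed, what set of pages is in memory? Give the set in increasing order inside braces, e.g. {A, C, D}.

D -> miss, frames (D)
S -> miss, frames (D S)
D -> hit
P -> miss, frames (S D P)
D -> hit
P -> hit
G -> miss, evict S, frames (D P G)
D -> hit
G -> hit
Q -> miss, evict P, frames (D G Q)
D -> hit
G -> hit
Z -> miss, evict Q, frames (D G Z)
G -> hit
S -> miss, evict D, frames (Z G S)
G -> hit

{G, S, Z}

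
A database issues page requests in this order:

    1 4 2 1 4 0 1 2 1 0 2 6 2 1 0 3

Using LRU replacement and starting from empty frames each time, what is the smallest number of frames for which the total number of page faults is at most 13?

3

f=1: 16 faults
f=2: 14 faults
f=3: 9 faults
f=4: 6 faults
f=5: 6 faults
f=6: 6 faults
Smallest f with faults ≤ 13 is 3.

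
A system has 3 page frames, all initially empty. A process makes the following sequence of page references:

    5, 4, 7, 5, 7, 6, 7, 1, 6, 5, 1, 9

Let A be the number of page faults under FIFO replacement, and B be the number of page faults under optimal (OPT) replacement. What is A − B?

Under FIFO: F F F . . F . F . F . F → 7 faults.
Under OPT: F F F . . F . F . . . F → 6 faults.
A − B = 7 − 6 = 1.

1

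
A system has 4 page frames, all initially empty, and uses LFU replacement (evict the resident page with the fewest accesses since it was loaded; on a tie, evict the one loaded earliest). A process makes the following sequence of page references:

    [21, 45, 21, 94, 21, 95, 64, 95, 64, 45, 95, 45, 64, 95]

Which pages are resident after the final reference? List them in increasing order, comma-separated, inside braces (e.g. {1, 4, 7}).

{21, 45, 64, 95}

21 -> miss, frames (21)
45 -> miss, frames (21 45)
21 -> hit
94 -> miss, frames (21 45 94)
21 -> hit
95 -> miss, frames (21 45 94 95)
64 -> miss, evict 45, frames (21 94 95 64)
95 -> hit
64 -> hit
45 -> miss, evict 94, frames (21 95 64 45)
95 -> hit
45 -> hit
64 -> hit
95 -> hit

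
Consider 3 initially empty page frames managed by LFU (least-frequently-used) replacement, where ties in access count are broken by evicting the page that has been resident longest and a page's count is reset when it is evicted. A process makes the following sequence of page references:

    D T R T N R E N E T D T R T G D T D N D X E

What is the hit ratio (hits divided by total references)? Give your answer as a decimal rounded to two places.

D → fault, frames (D)
T → fault, frames (D T)
R → fault, frames (D T R)
T → hit
N → fault, evict D, frames (T R N)
R → hit
E → fault, evict N, frames (T R E)
N → fault, evict E, frames (T R N)
E → fault, evict N, frames (T R E)
T → hit
D → fault, evict E, frames (T R D)
T → hit
R → hit
T → hit
G → fault, evict D, frames (T R G)
D → fault, evict G, frames (T R D)
T → hit
D → hit
N → fault, evict D, frames (T R N)
D → fault, evict N, frames (T R D)
X → fault, evict D, frames (T R X)
E → fault, evict X, frames (T R E)
Hits: 8 of 22 references → 8/22 = 0.3636.

0.36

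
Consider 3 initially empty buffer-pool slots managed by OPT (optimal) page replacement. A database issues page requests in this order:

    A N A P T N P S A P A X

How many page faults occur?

A: fault, frames {A}
N: fault, frames {A,N}
A: hit
P: fault, frames {A,N,P}
T: fault, evict A, frames {N,P,T}
N: hit
P: hit
S: fault, evict T, frames {N,P,S}
A: fault, evict S, frames {N,P,A}
P: hit
A: hit
X: fault, evict A, frames {N,P,X}
Page faults: 7.

7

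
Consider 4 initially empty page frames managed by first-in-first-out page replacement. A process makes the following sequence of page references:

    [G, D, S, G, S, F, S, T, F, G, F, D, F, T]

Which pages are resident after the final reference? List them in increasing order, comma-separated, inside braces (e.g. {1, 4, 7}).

{D, F, G, T}

G -> miss, frames {G}
D -> miss, frames {G,D}
S -> miss, frames {G,D,S}
G -> hit
S -> hit
F -> miss, frames {G,D,S,F}
S -> hit
T -> miss, evict G, frames {D,S,F,T}
F -> hit
G -> miss, evict D, frames {S,F,T,G}
F -> hit
D -> miss, evict S, frames {F,T,G,D}
F -> hit
T -> hit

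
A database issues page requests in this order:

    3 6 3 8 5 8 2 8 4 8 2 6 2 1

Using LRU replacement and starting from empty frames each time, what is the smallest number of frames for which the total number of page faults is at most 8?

f=1: 14 faults
f=2: 9 faults
f=3: 8 faults
f=4: 8 faults
f=5: 8 faults
f=6: 7 faults
f=7: 7 faults
Smallest f with faults ≤ 8 is 3.

3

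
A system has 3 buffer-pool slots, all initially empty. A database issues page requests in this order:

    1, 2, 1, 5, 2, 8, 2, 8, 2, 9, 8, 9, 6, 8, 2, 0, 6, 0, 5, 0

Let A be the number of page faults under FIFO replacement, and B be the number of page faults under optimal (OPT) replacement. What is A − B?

Under FIFO: F F . F . F . . . F . . F . F F . . F . → 9 faults.
Under OPT: F F . F . F . . . F . . F . . F . . F . → 8 faults.
A − B = 9 − 8 = 1.

1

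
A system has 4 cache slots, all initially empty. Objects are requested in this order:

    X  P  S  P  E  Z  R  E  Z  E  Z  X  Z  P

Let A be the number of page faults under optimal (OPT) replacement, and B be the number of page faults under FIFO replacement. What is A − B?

Under OPT: F F F . F F F . . . . . . F → 7 faults.
Under FIFO: F F F . F F F . . . . F . F → 8 faults.
A − B = 7 − 8 = -1.

-1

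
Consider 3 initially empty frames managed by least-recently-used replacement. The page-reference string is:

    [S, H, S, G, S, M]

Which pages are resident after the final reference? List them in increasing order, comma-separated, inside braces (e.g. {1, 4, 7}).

{G, M, S}

S: fault, frames (S)
H: fault, frames (S H)
S: hit
G: fault, frames (H S G)
S: hit
M: fault, evict H, frames (G S M)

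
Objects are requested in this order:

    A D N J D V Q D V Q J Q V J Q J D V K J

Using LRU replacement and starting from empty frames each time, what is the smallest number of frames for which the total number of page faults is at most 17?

f=1: 20 faults
f=2: 18 faults
f=3: 11 faults
f=4: 7 faults
f=5: 7 faults
f=6: 7 faults
f=7: 7 faults
Smallest f with faults ≤ 17 is 3.

3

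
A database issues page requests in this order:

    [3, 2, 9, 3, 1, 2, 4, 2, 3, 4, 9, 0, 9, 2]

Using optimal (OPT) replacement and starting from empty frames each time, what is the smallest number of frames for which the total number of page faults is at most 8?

3

f=1: 14 faults
f=2: 10 faults
f=3: 7 faults
f=4: 6 faults
f=5: 6 faults
f=6: 6 faults
Smallest f with faults ≤ 8 is 3.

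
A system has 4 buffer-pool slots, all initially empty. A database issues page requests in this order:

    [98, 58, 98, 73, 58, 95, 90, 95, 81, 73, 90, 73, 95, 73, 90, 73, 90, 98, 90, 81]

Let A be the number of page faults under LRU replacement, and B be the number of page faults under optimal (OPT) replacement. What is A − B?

Under LRU: F F . F . F F . F F . . . . . . . F . F → 9 faults.
Under OPT: F F . F . F F . F . . . . . . . . F . . → 7 faults.
A − B = 9 − 7 = 2.

2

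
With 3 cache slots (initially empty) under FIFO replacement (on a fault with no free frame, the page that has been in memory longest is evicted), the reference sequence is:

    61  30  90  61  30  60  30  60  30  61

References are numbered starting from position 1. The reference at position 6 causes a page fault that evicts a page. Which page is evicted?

61

pos 1: 61 → fault, frames (61)
pos 2: 30 → fault, frames (61 30)
pos 3: 90 → fault, frames (61 30 90)
pos 4: 61 → hit
pos 5: 30 → hit
pos 6: 60 → fault, evict 61, frames (30 90 60)
At position 6, page 61 is evicted.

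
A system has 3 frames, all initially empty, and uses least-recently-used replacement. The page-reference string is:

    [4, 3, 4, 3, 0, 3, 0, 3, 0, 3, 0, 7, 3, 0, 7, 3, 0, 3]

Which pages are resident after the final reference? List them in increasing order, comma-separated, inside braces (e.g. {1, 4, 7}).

4: miss, frames (4)
3: miss, frames (4 3)
4: hit
3: hit
0: miss, frames (4 3 0)
3: hit
0: hit
3: hit
0: hit
3: hit
0: hit
7: miss, evict 4, frames (3 0 7)
3: hit
0: hit
7: hit
3: hit
0: hit
3: hit

{0, 3, 7}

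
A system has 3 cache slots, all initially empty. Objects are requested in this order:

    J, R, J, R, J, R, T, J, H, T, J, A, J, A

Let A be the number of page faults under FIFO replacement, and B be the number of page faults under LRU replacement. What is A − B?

Under FIFO: F F . . . . F . F . F F . . → 6 faults.
Under LRU: F F . . . . F . F . . F . . → 5 faults.
A − B = 6 − 5 = 1.

1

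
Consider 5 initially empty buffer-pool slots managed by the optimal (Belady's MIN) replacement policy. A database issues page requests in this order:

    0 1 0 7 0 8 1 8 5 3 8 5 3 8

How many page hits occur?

0: miss, frames (0)
1: miss, frames (0 1)
0: hit
7: miss, frames (0 1 7)
0: hit
8: miss, frames (0 1 7 8)
1: hit
8: hit
5: miss, frames (0 1 7 8 5)
3: miss, evict 7, frames (0 1 8 5 3)
8: hit
5: hit
3: hit
8: hit
Hits: 8.

8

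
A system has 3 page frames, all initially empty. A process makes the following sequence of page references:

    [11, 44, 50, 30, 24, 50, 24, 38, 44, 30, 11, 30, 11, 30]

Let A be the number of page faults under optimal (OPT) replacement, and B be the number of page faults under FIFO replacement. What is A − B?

Under OPT: F F F F F . . F . F F . . . → 8 faults.
Under FIFO: F F F F F . . F F F F . . . → 9 faults.
A − B = 8 − 9 = -1.

-1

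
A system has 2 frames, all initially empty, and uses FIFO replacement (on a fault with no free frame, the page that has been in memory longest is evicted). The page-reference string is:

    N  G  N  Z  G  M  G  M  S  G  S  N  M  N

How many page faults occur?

N: fault, frames (N)
G: fault, frames (N G)
N: hit
Z: fault, evict N, frames (G Z)
G: hit
M: fault, evict G, frames (Z M)
G: fault, evict Z, frames (M G)
M: hit
S: fault, evict M, frames (G S)
G: hit
S: hit
N: fault, evict G, frames (S N)
M: fault, evict S, frames (N M)
N: hit
Page faults: 8.

8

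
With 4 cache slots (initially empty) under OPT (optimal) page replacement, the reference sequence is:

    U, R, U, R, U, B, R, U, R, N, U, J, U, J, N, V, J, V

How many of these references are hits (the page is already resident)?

12

U → miss, frames [U]
R → miss, frames [U, R]
U → hit
R → hit
U → hit
B → miss, frames [U, R, B]
R → hit
U → hit
R → hit
N → miss, frames [U, R, B, N]
U → hit
J → miss, evict B, frames [U, R, N, J]
U → hit
J → hit
N → hit
V → miss, evict N, frames [U, R, J, V]
J → hit
V → hit
Hits: 12.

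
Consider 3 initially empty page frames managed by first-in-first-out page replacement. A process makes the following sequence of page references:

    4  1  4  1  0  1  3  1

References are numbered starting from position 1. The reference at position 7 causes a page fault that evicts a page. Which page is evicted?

4

pos 1: 4 → miss, frames [4]
pos 2: 1 → miss, frames [4, 1]
pos 3: 4 → hit
pos 4: 1 → hit
pos 5: 0 → miss, frames [4, 1, 0]
pos 6: 1 → hit
pos 7: 3 → miss, evict 4, frames [1, 0, 3]
At position 7, page 4 is evicted.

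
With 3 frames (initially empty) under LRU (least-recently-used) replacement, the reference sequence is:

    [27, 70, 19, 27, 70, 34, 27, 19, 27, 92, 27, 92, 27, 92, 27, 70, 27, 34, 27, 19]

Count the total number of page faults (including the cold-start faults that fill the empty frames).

9

27: fault, frames (27)
70: fault, frames (27 70)
19: fault, frames (27 70 19)
27: hit
70: hit
34: fault, evict 19, frames (27 70 34)
27: hit
19: fault, evict 70, frames (34 27 19)
27: hit
92: fault, evict 34, frames (19 27 92)
27: hit
92: hit
27: hit
92: hit
27: hit
70: fault, evict 19, frames (92 27 70)
27: hit
34: fault, evict 92, frames (70 27 34)
27: hit
19: fault, evict 70, frames (34 27 19)
Page faults: 9.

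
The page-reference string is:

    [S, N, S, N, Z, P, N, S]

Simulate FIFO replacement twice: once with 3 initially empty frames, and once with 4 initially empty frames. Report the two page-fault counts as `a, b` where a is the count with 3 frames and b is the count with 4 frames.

3 frames: F F . . F F . F → 5 faults.
4 frames: F F . . F F . . → 4 faults.
4 < 5: adding a frame reduced faults, as is typical.

5, 4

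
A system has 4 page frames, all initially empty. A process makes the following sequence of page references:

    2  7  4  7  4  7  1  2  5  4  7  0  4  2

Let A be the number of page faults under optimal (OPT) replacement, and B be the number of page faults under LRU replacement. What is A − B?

-3

Under OPT: F F F . . . F . F . . F . . → 6 faults.
Under LRU: F F F . . . F . F F F F . F → 9 faults.
A − B = 6 − 9 = -3.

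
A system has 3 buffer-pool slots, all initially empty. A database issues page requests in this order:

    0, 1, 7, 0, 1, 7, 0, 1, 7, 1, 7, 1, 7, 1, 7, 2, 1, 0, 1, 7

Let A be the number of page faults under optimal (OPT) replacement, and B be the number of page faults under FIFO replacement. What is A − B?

-2

Under OPT: F F F . . . . . . . . . . . . F . . . F → 5 faults.
Under FIFO: F F F . . . . . . . . . . . . F . F F F → 7 faults.
A − B = 5 − 7 = -2.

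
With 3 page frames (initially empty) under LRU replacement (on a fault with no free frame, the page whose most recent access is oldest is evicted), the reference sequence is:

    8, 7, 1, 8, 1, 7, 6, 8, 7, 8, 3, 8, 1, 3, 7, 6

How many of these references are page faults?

8: miss, frames [8]
7: miss, frames [8, 7]
1: miss, frames [8, 7, 1]
8: hit
1: hit
7: hit
6: miss, evict 8, frames [1, 7, 6]
8: miss, evict 1, frames [7, 6, 8]
7: hit
8: hit
3: miss, evict 6, frames [7, 8, 3]
8: hit
1: miss, evict 7, frames [3, 8, 1]
3: hit
7: miss, evict 8, frames [1, 3, 7]
6: miss, evict 1, frames [3, 7, 6]
Page faults: 9.

9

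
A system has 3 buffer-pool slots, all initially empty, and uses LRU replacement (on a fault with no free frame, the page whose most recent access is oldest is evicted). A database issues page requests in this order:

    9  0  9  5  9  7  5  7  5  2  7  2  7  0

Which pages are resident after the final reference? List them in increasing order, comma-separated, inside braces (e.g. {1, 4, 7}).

{0, 2, 7}

9 -> miss, frames (9)
0 -> miss, frames (9 0)
9 -> hit
5 -> miss, frames (0 9 5)
9 -> hit
7 -> miss, evict 0, frames (5 9 7)
5 -> hit
7 -> hit
5 -> hit
2 -> miss, evict 9, frames (7 5 2)
7 -> hit
2 -> hit
7 -> hit
0 -> miss, evict 5, frames (2 7 0)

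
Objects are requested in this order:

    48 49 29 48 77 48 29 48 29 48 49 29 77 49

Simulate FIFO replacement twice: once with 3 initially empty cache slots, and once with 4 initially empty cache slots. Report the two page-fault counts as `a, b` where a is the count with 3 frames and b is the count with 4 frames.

8, 4

3 frames: F F F . F F . . . . F F F . → 8 faults.
4 frames: F F F . F . . . . . . . . . → 4 faults.
4 < 8: adding a frame reduced faults, as is typical.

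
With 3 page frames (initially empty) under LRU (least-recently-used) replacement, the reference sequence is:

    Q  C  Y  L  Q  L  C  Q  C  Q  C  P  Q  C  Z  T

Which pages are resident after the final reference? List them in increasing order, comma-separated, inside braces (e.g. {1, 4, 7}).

Q -> miss, frames (Q)
C -> miss, frames (Q C)
Y -> miss, frames (Q C Y)
L -> miss, evict Q, frames (C Y L)
Q -> miss, evict C, frames (Y L Q)
L -> hit
C -> miss, evict Y, frames (Q L C)
Q -> hit
C -> hit
Q -> hit
C -> hit
P -> miss, evict L, frames (Q C P)
Q -> hit
C -> hit
Z -> miss, evict P, frames (Q C Z)
T -> miss, evict Q, frames (C Z T)

{C, T, Z}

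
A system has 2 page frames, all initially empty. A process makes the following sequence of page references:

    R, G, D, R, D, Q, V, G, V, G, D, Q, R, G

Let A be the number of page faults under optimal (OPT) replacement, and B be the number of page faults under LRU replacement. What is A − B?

-2

Under OPT: F F F . . F F F . . F F F . → 9 faults.
Under LRU: F F F F . F F F . . F F F F → 11 faults.
A − B = 9 − 11 = -2.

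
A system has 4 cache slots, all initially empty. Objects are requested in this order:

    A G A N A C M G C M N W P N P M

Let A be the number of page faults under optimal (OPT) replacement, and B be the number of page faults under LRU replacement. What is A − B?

-2

Under OPT: F F . F . F F . . . . F F . . . → 7 faults.
Under LRU: F F . F . F F F . . F F F . . . → 9 faults.
A − B = 7 − 9 = -2.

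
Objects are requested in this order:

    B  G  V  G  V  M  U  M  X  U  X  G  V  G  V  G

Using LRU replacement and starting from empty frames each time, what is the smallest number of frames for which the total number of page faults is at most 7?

f=1: 16 faults
f=2: 9 faults
f=3: 8 faults
f=4: 8 faults
f=5: 6 faults
f=6: 6 faults
Smallest f with faults ≤ 7 is 5.

5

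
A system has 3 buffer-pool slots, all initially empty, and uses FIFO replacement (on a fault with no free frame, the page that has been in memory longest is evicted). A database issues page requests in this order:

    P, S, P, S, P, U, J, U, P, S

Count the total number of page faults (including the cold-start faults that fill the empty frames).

P → fault, frames [P]
S → fault, frames [P, S]
P → hit
S → hit
P → hit
U → fault, frames [P, S, U]
J → fault, evict P, frames [S, U, J]
U → hit
P → fault, evict S, frames [U, J, P]
S → fault, evict U, frames [J, P, S]
Page faults: 6.

6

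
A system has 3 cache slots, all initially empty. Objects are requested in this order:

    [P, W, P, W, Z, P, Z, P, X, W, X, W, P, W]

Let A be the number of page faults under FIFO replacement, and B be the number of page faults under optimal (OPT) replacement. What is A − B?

Under FIFO: F F . . F . . . F . . . F F → 6 faults.
Under OPT: F F . . F . . . F . . . . . → 4 faults.
A − B = 6 − 4 = 2.

2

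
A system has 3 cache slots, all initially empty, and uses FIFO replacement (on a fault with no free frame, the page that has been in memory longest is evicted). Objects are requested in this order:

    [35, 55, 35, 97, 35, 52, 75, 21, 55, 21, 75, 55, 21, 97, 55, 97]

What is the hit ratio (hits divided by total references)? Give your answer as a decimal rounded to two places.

35 -> fault, frames {35}
55 -> fault, frames {35,55}
35 -> hit
97 -> fault, frames {35,55,97}
35 -> hit
52 -> fault, evict 35, frames {55,97,52}
75 -> fault, evict 55, frames {97,52,75}
21 -> fault, evict 97, frames {52,75,21}
55 -> fault, evict 52, frames {75,21,55}
21 -> hit
75 -> hit
55 -> hit
21 -> hit
97 -> fault, evict 75, frames {21,55,97}
55 -> hit
97 -> hit
Hits: 8 of 16 references → 8/16 = 0.5000.

0.50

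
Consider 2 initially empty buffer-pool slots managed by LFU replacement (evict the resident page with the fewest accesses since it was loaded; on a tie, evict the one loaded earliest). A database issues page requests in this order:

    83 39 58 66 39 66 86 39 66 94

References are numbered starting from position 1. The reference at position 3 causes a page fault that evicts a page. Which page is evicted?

83

pos 1: 83 -> fault, frames [83]
pos 2: 39 -> fault, frames [83, 39]
pos 3: 58 -> fault, evict 83, frames [39, 58]
At position 3, page 83 is evicted.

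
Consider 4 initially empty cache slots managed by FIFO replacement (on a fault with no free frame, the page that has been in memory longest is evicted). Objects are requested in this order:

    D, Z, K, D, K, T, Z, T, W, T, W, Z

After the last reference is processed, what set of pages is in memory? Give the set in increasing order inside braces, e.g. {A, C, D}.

{K, T, W, Z}

D: miss, frames [D]
Z: miss, frames [D, Z]
K: miss, frames [D, Z, K]
D: hit
K: hit
T: miss, frames [D, Z, K, T]
Z: hit
T: hit
W: miss, evict D, frames [Z, K, T, W]
T: hit
W: hit
Z: hit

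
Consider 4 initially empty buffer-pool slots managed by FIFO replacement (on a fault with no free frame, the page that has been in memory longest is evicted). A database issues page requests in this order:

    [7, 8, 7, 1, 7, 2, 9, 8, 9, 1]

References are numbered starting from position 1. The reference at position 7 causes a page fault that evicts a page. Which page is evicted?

pos 1: 7: fault, frames [7]
pos 2: 8: fault, frames [7, 8]
pos 3: 7: hit
pos 4: 1: fault, frames [7, 8, 1]
pos 5: 7: hit
pos 6: 2: fault, frames [7, 8, 1, 2]
pos 7: 9: fault, evict 7, frames [8, 1, 2, 9]
At position 7, page 7 is evicted.

7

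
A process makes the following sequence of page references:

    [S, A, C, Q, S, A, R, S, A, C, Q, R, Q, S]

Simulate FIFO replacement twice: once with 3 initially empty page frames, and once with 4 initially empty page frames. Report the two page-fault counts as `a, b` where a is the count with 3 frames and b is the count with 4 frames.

3 frames: F F F F F F F . . F F . . F → 10 faults.
4 frames: F F F F . . F F F F F F . F → 11 faults.
11 > 10: adding a frame increased faults — Belady's anomaly.

10, 11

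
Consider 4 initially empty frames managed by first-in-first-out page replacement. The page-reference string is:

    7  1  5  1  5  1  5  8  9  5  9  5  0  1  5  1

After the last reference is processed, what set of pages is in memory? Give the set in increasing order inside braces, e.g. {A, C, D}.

{0, 1, 5, 9}

7: fault, frames [7]
1: fault, frames [7, 1]
5: fault, frames [7, 1, 5]
1: hit
5: hit
1: hit
5: hit
8: fault, frames [7, 1, 5, 8]
9: fault, evict 7, frames [1, 5, 8, 9]
5: hit
9: hit
5: hit
0: fault, evict 1, frames [5, 8, 9, 0]
1: fault, evict 5, frames [8, 9, 0, 1]
5: fault, evict 8, frames [9, 0, 1, 5]
1: hit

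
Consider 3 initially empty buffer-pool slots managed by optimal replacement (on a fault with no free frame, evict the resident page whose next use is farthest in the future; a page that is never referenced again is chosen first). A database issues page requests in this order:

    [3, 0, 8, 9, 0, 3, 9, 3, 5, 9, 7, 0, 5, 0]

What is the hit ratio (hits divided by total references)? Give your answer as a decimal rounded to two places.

0.57

3 -> miss, frames [3]
0 -> miss, frames [3, 0]
8 -> miss, frames [3, 0, 8]
9 -> miss, evict 8, frames [3, 0, 9]
0 -> hit
3 -> hit
9 -> hit
3 -> hit
5 -> miss, evict 3, frames [0, 9, 5]
9 -> hit
7 -> miss, evict 9, frames [0, 5, 7]
0 -> hit
5 -> hit
0 -> hit
Hits: 8 of 14 references → 8/14 = 0.5714.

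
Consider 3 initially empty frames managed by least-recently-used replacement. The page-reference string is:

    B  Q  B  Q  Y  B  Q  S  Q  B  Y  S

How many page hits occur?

6

B: fault, frames [B]
Q: fault, frames [B, Q]
B: hit
Q: hit
Y: fault, frames [B, Q, Y]
B: hit
Q: hit
S: fault, evict Y, frames [B, Q, S]
Q: hit
B: hit
Y: fault, evict S, frames [Q, B, Y]
S: fault, evict Q, frames [B, Y, S]
Hits: 6.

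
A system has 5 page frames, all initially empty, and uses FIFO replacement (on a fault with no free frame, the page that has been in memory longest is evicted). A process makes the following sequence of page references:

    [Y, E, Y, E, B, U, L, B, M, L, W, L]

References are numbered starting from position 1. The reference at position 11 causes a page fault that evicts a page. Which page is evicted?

E

pos 1: Y → fault, frames {Y}
pos 2: E → fault, frames {Y,E}
pos 3: Y → hit
pos 4: E → hit
pos 5: B → fault, frames {Y,E,B}
pos 6: U → fault, frames {Y,E,B,U}
pos 7: L → fault, frames {Y,E,B,U,L}
pos 8: B → hit
pos 9: M → fault, evict Y, frames {E,B,U,L,M}
pos 10: L → hit
pos 11: W → fault, evict E, frames {B,U,L,M,W}
At position 11, page E is evicted.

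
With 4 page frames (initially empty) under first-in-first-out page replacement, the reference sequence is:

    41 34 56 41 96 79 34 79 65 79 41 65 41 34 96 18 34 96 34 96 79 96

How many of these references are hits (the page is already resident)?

11

41 → fault, frames {41}
34 → fault, frames {41,34}
56 → fault, frames {41,34,56}
41 → hit
96 → fault, frames {41,34,56,96}
79 → fault, evict 41, frames {34,56,96,79}
34 → hit
79 → hit
65 → fault, evict 34, frames {56,96,79,65}
79 → hit
41 → fault, evict 56, frames {96,79,65,41}
65 → hit
41 → hit
34 → fault, evict 96, frames {79,65,41,34}
96 → fault, evict 79, frames {65,41,34,96}
18 → fault, evict 65, frames {41,34,96,18}
34 → hit
96 → hit
34 → hit
96 → hit
79 → fault, evict 41, frames {34,96,18,79}
96 → hit
Hits: 11.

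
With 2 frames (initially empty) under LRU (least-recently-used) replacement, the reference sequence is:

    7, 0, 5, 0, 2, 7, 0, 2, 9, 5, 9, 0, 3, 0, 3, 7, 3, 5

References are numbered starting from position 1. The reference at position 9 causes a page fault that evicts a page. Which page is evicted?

pos 1: 7 -> miss, frames (7)
pos 2: 0 -> miss, frames (7 0)
pos 3: 5 -> miss, evict 7, frames (0 5)
pos 4: 0 -> hit
pos 5: 2 -> miss, evict 5, frames (0 2)
pos 6: 7 -> miss, evict 0, frames (2 7)
pos 7: 0 -> miss, evict 2, frames (7 0)
pos 8: 2 -> miss, evict 7, frames (0 2)
pos 9: 9 -> miss, evict 0, frames (2 9)
At position 9, page 0 is evicted.

0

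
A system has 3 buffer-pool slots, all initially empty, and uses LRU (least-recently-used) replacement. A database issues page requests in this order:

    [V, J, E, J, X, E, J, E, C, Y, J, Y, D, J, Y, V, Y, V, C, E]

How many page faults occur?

11

V: miss, frames (V)
J: miss, frames (V J)
E: miss, frames (V J E)
J: hit
X: miss, evict V, frames (E J X)
E: hit
J: hit
E: hit
C: miss, evict X, frames (J E C)
Y: miss, evict J, frames (E C Y)
J: miss, evict E, frames (C Y J)
Y: hit
D: miss, evict C, frames (J Y D)
J: hit
Y: hit
V: miss, evict D, frames (J Y V)
Y: hit
V: hit
C: miss, evict J, frames (Y V C)
E: miss, evict Y, frames (V C E)
Page faults: 11.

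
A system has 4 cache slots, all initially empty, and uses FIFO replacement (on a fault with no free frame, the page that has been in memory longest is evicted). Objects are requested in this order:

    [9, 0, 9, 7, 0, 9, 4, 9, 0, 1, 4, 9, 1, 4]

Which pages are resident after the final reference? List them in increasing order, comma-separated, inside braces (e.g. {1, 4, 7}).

9 -> miss, frames [9]
0 -> miss, frames [9, 0]
9 -> hit
7 -> miss, frames [9, 0, 7]
0 -> hit
9 -> hit
4 -> miss, frames [9, 0, 7, 4]
9 -> hit
0 -> hit
1 -> miss, evict 9, frames [0, 7, 4, 1]
4 -> hit
9 -> miss, evict 0, frames [7, 4, 1, 9]
1 -> hit
4 -> hit

{1, 4, 7, 9}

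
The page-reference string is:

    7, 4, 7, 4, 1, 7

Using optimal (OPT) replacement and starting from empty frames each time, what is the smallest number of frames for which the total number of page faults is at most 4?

f=1: 6 faults
f=2: 3 faults
f=3: 3 faults
Smallest f with faults ≤ 4 is 2.

2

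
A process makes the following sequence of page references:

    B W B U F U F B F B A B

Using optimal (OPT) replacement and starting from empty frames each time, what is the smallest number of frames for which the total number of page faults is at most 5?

f=1: 12 faults
f=2: 6 faults
f=3: 5 faults
f=4: 5 faults
f=5: 5 faults
Smallest f with faults ≤ 5 is 3.

3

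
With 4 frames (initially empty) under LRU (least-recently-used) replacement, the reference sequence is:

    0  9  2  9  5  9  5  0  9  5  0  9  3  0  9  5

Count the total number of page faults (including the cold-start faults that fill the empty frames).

0 -> miss, frames {0}
9 -> miss, frames {0,9}
2 -> miss, frames {0,9,2}
9 -> hit
5 -> miss, frames {0,2,9,5}
9 -> hit
5 -> hit
0 -> hit
9 -> hit
5 -> hit
0 -> hit
9 -> hit
3 -> miss, evict 2, frames {5,0,9,3}
0 -> hit
9 -> hit
5 -> hit
Page faults: 5.

5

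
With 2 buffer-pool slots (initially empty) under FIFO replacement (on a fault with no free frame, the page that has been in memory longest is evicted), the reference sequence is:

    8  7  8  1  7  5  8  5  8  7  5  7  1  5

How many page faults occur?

8

8: miss, frames [8]
7: miss, frames [8, 7]
8: hit
1: miss, evict 8, frames [7, 1]
7: hit
5: miss, evict 7, frames [1, 5]
8: miss, evict 1, frames [5, 8]
5: hit
8: hit
7: miss, evict 5, frames [8, 7]
5: miss, evict 8, frames [7, 5]
7: hit
1: miss, evict 7, frames [5, 1]
5: hit
Page faults: 8.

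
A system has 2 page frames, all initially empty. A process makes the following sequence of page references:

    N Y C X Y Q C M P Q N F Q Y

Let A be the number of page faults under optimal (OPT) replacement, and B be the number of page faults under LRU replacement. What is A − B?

Under OPT: F F F F . F F F F . F F . F → 11 faults.
Under LRU: F F F F F F F F F F F F F F → 14 faults.
A − B = 11 − 14 = -3.

-3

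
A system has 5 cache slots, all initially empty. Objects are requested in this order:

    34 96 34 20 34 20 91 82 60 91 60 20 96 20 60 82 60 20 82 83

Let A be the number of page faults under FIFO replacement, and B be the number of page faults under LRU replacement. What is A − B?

Under FIFO: F F . F . . F F F . . . . . . . . . . F → 7 faults.
Under LRU: F F . F . . F F F . . . F . . . . . . F → 8 faults.
A − B = 7 − 8 = -1.

-1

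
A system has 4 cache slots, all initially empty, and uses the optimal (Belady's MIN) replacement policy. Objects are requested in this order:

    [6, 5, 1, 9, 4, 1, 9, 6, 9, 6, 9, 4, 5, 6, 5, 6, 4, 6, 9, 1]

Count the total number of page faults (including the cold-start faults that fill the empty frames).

7

6: miss, frames [6]
5: miss, frames [6, 5]
1: miss, frames [6, 5, 1]
9: miss, frames [6, 5, 1, 9]
4: miss, evict 5, frames [6, 1, 9, 4]
1: hit
9: hit
6: hit
9: hit
6: hit
9: hit
4: hit
5: miss, evict 1, frames [6, 9, 4, 5]
6: hit
5: hit
6: hit
4: hit
6: hit
9: hit
1: miss, evict 5, frames [6, 9, 4, 1]
Page faults: 7.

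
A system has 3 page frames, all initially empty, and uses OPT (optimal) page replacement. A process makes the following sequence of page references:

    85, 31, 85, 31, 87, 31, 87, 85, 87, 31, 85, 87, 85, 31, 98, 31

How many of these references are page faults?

85: miss, frames (85)
31: miss, frames (85 31)
85: hit
31: hit
87: miss, frames (85 31 87)
31: hit
87: hit
85: hit
87: hit
31: hit
85: hit
87: hit
85: hit
31: hit
98: miss, evict 87, frames (85 31 98)
31: hit
Page faults: 4.

4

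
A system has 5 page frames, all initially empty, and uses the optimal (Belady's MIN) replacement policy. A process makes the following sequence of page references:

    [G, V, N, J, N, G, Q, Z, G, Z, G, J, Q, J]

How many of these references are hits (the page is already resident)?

G: fault, frames (G)
V: fault, frames (G V)
N: fault, frames (G V N)
J: fault, frames (G V N J)
N: hit
G: hit
Q: fault, frames (G V N J Q)
Z: fault, evict N, frames (G V J Q Z)
G: hit
Z: hit
G: hit
J: hit
Q: hit
J: hit
Hits: 8.

8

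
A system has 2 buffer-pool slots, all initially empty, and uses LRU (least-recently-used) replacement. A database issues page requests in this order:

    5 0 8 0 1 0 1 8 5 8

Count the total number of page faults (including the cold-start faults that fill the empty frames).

5: fault, frames {5}
0: fault, frames {5,0}
8: fault, evict 5, frames {0,8}
0: hit
1: fault, evict 8, frames {0,1}
0: hit
1: hit
8: fault, evict 0, frames {1,8}
5: fault, evict 1, frames {8,5}
8: hit
Page faults: 6.

6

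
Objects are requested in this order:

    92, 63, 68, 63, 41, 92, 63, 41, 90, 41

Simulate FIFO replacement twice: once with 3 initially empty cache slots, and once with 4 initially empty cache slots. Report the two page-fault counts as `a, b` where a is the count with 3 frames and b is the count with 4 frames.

8, 5

3 frames: F F F . F F F . F F → 8 faults.
4 frames: F F F . F . . . F . → 5 faults.
5 < 8: adding a frame reduced faults, as is typical.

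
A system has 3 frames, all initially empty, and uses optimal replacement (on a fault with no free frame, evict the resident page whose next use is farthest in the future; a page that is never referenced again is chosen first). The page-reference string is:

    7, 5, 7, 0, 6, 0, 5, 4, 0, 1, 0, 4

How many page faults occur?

6

7: miss, frames {7}
5: miss, frames {7,5}
7: hit
0: miss, frames {7,5,0}
6: miss, evict 7, frames {5,0,6}
0: hit
5: hit
4: miss, evict 6, frames {5,0,4}
0: hit
1: miss, evict 5, frames {0,4,1}
0: hit
4: hit
Page faults: 6.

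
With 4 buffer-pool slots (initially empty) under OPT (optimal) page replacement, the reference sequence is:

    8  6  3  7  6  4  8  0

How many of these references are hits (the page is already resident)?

8: fault, frames {8}
6: fault, frames {8,6}
3: fault, frames {8,6,3}
7: fault, frames {8,6,3,7}
6: hit
4: fault, evict 7, frames {8,6,3,4}
8: hit
0: fault, evict 4, frames {8,6,3,0}
Hits: 2.

2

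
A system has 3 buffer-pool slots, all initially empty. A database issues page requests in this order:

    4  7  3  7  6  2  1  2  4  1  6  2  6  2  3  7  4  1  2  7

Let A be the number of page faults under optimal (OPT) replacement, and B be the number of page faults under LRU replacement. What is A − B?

-5

Under OPT: F F F . F F F . . . F . . . F F . F . . → 10 faults.
Under LRU: F F F . F F F . F . F F . . F F F F F F → 15 faults.
A − B = 10 − 15 = -5.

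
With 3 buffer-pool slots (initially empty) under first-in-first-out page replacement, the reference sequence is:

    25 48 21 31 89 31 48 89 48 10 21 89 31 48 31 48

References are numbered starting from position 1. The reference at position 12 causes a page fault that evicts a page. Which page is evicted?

pos 1: 25 -> miss, frames [25]
pos 2: 48 -> miss, frames [25, 48]
pos 3: 21 -> miss, frames [25, 48, 21]
pos 4: 31 -> miss, evict 25, frames [48, 21, 31]
pos 5: 89 -> miss, evict 48, frames [21, 31, 89]
pos 6: 31 -> hit
pos 7: 48 -> miss, evict 21, frames [31, 89, 48]
pos 8: 89 -> hit
pos 9: 48 -> hit
pos 10: 10 -> miss, evict 31, frames [89, 48, 10]
pos 11: 21 -> miss, evict 89, frames [48, 10, 21]
pos 12: 89 -> miss, evict 48, frames [10, 21, 89]
At position 12, page 48 is evicted.

48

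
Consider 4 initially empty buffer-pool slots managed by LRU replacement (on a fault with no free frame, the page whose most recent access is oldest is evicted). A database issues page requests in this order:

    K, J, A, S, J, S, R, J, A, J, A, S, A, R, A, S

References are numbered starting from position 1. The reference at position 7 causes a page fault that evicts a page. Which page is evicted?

pos 1: K: fault, frames {K}
pos 2: J: fault, frames {K,J}
pos 3: A: fault, frames {K,J,A}
pos 4: S: fault, frames {K,J,A,S}
pos 5: J: hit
pos 6: S: hit
pos 7: R: fault, evict K, frames {A,J,S,R}
At position 7, page K is evicted.

K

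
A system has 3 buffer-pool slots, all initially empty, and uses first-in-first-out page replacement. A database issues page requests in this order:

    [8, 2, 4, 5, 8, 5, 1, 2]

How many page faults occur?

7

8 → fault, frames {8}
2 → fault, frames {8,2}
4 → fault, frames {8,2,4}
5 → fault, evict 8, frames {2,4,5}
8 → fault, evict 2, frames {4,5,8}
5 → hit
1 → fault, evict 4, frames {5,8,1}
2 → fault, evict 5, frames {8,1,2}
Page faults: 7.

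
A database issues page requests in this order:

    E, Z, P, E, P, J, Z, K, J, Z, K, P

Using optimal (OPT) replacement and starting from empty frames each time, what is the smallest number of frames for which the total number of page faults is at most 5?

f=1: 12 faults
f=2: 8 faults
f=3: 6 faults
f=4: 5 faults
f=5: 5 faults
Smallest f with faults ≤ 5 is 4.

4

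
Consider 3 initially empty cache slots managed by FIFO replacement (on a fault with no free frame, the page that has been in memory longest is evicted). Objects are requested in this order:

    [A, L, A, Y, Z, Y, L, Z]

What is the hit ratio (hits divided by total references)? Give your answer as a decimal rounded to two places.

A → fault, frames [A]
L → fault, frames [A, L]
A → hit
Y → fault, frames [A, L, Y]
Z → fault, evict A, frames [L, Y, Z]
Y → hit
L → hit
Z → hit
Hits: 4 of 8 references → 4/8 = 0.5000.

0.50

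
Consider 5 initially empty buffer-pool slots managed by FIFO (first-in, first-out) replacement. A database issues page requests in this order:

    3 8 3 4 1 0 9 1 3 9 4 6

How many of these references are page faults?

3 -> miss, frames (3)
8 -> miss, frames (3 8)
3 -> hit
4 -> miss, frames (3 8 4)
1 -> miss, frames (3 8 4 1)
0 -> miss, frames (3 8 4 1 0)
9 -> miss, evict 3, frames (8 4 1 0 9)
1 -> hit
3 -> miss, evict 8, frames (4 1 0 9 3)
9 -> hit
4 -> hit
6 -> miss, evict 4, frames (1 0 9 3 6)
Page faults: 8.

8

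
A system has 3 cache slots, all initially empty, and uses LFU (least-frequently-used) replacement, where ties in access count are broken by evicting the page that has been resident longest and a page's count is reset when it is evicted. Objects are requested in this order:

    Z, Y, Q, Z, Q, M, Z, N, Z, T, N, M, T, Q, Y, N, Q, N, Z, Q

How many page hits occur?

Z -> fault, frames {Z}
Y -> fault, frames {Z,Y}
Q -> fault, frames {Z,Y,Q}
Z -> hit
Q -> hit
M -> fault, evict Y, frames {Z,Q,M}
Z -> hit
N -> fault, evict M, frames {Z,Q,N}
Z -> hit
T -> fault, evict N, frames {Z,Q,T}
N -> fault, evict T, frames {Z,Q,N}
M -> fault, evict N, frames {Z,Q,M}
T -> fault, evict M, frames {Z,Q,T}
Q -> hit
Y -> fault, evict T, frames {Z,Q,Y}
N -> fault, evict Y, frames {Z,Q,N}
Q -> hit
N -> hit
Z -> hit
Q -> hit
Hits: 9.

9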